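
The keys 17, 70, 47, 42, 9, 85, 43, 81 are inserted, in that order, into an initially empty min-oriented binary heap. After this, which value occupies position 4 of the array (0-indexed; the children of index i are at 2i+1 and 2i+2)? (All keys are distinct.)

42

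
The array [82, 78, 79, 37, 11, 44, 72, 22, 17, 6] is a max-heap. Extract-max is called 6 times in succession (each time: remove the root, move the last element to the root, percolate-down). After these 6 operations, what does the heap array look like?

[22, 11, 17, 6]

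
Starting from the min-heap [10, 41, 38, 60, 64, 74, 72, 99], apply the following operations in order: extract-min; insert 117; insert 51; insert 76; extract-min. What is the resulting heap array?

[41, 51, 72, 60, 64, 74, 99, 117, 76]

extract-min → returns 10:
  remove root 10; move last element 99 to root → [99, 41, 38, 60, 64, 74, 72]
  99 vs smaller child 38 at index 2, swap → [38, 41, 99, 60, 64, 74, 72]
  99 vs smaller child 72 at index 6, swap → [38, 41, 72, 60, 64, 74, 99]
insert 117:
  append 117 at index 7 → [38, 41, 72, 60, 64, 74, 99, 117] (no swap needed)
insert 51:
  append 51 at index 8 → [38, 41, 72, 60, 64, 74, 99, 117, 51]
  51 < parent 60 at index 3, swap → [38, 41, 72, 51, 64, 74, 99, 117, 60]
insert 76:
  append 76 at index 9 → [38, 41, 72, 51, 64, 74, 99, 117, 60, 76] (no swap needed)
extract-min → returns 38:
  remove root 38; move last element 76 to root → [76, 41, 72, 51, 64, 74, 99, 117, 60]
  76 vs smaller child 41 at index 1, swap → [41, 76, 72, 51, 64, 74, 99, 117, 60]
  76 vs smaller child 51 at index 3, swap → [41, 51, 72, 76, 64, 74, 99, 117, 60]
  76 vs smaller child 60 at index 8, swap → [41, 51, 72, 60, 64, 74, 99, 117, 76]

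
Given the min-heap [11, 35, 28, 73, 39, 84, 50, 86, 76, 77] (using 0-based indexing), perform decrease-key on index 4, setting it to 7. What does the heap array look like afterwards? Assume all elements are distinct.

set index 4 from 39 to 7 → [11, 35, 28, 73, 7, 84, 50, 86, 76, 77]
7 < parent 35 at index 1, swap → [11, 7, 28, 73, 35, 84, 50, 86, 76, 77]
7 < parent 11 at index 0, swap → [7, 11, 28, 73, 35, 84, 50, 86, 76, 77]

[7, 11, 28, 73, 35, 84, 50, 86, 76, 77]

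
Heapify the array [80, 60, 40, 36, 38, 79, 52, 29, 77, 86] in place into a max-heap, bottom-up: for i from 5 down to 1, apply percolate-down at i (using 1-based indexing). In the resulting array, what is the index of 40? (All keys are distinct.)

6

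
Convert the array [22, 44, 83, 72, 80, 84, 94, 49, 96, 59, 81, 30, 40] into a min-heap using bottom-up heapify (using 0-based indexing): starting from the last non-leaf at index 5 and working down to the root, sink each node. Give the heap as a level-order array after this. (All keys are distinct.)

[22, 44, 30, 49, 59, 40, 94, 72, 96, 80, 81, 84, 83]

sift down from index 5:
  84 vs smaller child 30 at index 11, swap → [22, 44, 83, 72, 80, 30, 94, 49, 96, 59, 81, 84, 40]
sift down from index 4:
  80 vs smaller child 59 at index 9, swap → [22, 44, 83, 72, 59, 30, 94, 49, 96, 80, 81, 84, 40]
sift down from index 3:
  72 vs smaller child 49 at index 7, swap → [22, 44, 83, 49, 59, 30, 94, 72, 96, 80, 81, 84, 40]
sift down from index 2:
  83 vs smaller child 30 at index 5, swap → [22, 44, 30, 49, 59, 83, 94, 72, 96, 80, 81, 84, 40]
  83 vs smaller child 40 at index 12, swap → [22, 44, 30, 49, 59, 40, 94, 72, 96, 80, 81, 84, 83]
sift down from index 1: already satisfies heap property
sift down from index 0: already satisfies heap property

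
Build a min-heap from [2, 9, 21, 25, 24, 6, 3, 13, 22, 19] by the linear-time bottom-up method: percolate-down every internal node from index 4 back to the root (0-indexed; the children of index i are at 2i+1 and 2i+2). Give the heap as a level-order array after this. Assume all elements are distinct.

sift down from index 4:
  24 vs only child 19 at index 9, swap → [2, 9, 21, 25, 19, 6, 3, 13, 22, 24]
sift down from index 3:
  25 vs smaller child 13 at index 7, swap → [2, 9, 21, 13, 19, 6, 3, 25, 22, 24]
sift down from index 2:
  21 vs smaller child 3 at index 6, swap → [2, 9, 3, 13, 19, 6, 21, 25, 22, 24]
sift down from index 1: already satisfies heap property
sift down from index 0: already satisfies heap property

[2, 9, 3, 13, 19, 6, 21, 25, 22, 24]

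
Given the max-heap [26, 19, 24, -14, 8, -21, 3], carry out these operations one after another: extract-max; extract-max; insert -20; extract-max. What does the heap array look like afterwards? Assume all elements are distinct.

extract-max → returns 26:
  remove root 26; move last element 3 to root → [3, 19, 24, -14, 8, -21]
  3 vs larger child 24 at index 2, swap → [24, 19, 3, -14, 8, -21]
extract-max → returns 24:
  remove root 24; move last element -21 to root → [-21, 19, 3, -14, 8]
  -21 vs larger child 19 at index 1, swap → [19, -21, 3, -14, 8]
  -21 vs larger child 8 at index 4, swap → [19, 8, 3, -14, -21]
insert -20:
  append -20 at index 5 → [19, 8, 3, -14, -21, -20] (no swap needed)
extract-max → returns 19:
  remove root 19; move last element -20 to root → [-20, 8, 3, -14, -21]
  -20 vs larger child 8 at index 1, swap → [8, -20, 3, -14, -21]
  -20 vs larger child -14 at index 3, swap → [8, -14, 3, -20, -21]

[8, -14, 3, -20, -21]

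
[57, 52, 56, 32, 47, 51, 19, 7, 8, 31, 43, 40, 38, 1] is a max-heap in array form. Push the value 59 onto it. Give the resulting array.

[59, 52, 57, 32, 47, 51, 56, 7, 8, 31, 43, 40, 38, 1, 19]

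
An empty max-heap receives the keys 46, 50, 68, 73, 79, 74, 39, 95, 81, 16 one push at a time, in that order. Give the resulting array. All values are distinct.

[95, 81, 74, 79, 68, 50, 39, 46, 73, 16]

Insert 46:
  append 46 at index 0 → [46] (no swap needed)
Insert 50:
  append 50 at index 1 → [46, 50]
  50 > parent 46 at index 0, swap → [50, 46]
Insert 68:
  append 68 at index 2 → [50, 46, 68]
  68 > parent 50 at index 0, swap → [68, 46, 50]
Insert 73:
  append 73 at index 3 → [68, 46, 50, 73]
  73 > parent 46 at index 1, swap → [68, 73, 50, 46]
  73 > parent 68 at index 0, swap → [73, 68, 50, 46]
Insert 79:
  append 79 at index 4 → [73, 68, 50, 46, 79]
  79 > parent 68 at index 1, swap → [73, 79, 50, 46, 68]
  79 > parent 73 at index 0, swap → [79, 73, 50, 46, 68]
Insert 74:
  append 74 at index 5 → [79, 73, 50, 46, 68, 74]
  74 > parent 50 at index 2, swap → [79, 73, 74, 46, 68, 50]
Insert 39:
  append 39 at index 6 → [79, 73, 74, 46, 68, 50, 39] (no swap needed)
Insert 95:
  append 95 at index 7 → [79, 73, 74, 46, 68, 50, 39, 95]
  95 > parent 46 at index 3, swap → [79, 73, 74, 95, 68, 50, 39, 46]
  95 > parent 73 at index 1, swap → [79, 95, 74, 73, 68, 50, 39, 46]
  95 > parent 79 at index 0, swap → [95, 79, 74, 73, 68, 50, 39, 46]
Insert 81:
  append 81 at index 8 → [95, 79, 74, 73, 68, 50, 39, 46, 81]
  81 > parent 73 at index 3, swap → [95, 79, 74, 81, 68, 50, 39, 46, 73]
  81 > parent 79 at index 1, swap → [95, 81, 74, 79, 68, 50, 39, 46, 73]
Insert 16:
  append 16 at index 9 → [95, 81, 74, 79, 68, 50, 39, 46, 73, 16] (no swap needed)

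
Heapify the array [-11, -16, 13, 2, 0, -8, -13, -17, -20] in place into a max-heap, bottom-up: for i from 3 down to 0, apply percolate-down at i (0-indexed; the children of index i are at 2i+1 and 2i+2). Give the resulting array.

sift down from index 3: already satisfies heap property
sift down from index 2: already satisfies heap property
sift down from index 1:
  -16 vs larger child 2 at index 3, swap → [-11, 2, 13, -16, 0, -8, -13, -17, -20]
sift down from index 0:
  -11 vs larger child 13 at index 2, swap → [13, 2, -11, -16, 0, -8, -13, -17, -20]
  -11 vs larger child -8 at index 5, swap → [13, 2, -8, -16, 0, -11, -13, -17, -20]

[13, 2, -8, -16, 0, -11, -13, -17, -20]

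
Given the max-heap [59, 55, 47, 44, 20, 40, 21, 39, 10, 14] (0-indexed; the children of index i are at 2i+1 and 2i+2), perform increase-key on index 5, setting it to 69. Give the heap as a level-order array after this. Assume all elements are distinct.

[69, 55, 59, 44, 20, 47, 21, 39, 10, 14]

set index 5 from 40 to 69 → [59, 55, 47, 44, 20, 69, 21, 39, 10, 14]
69 > parent 47 at index 2, swap → [59, 55, 69, 44, 20, 47, 21, 39, 10, 14]
69 > parent 59 at index 0, swap → [69, 55, 59, 44, 20, 47, 21, 39, 10, 14]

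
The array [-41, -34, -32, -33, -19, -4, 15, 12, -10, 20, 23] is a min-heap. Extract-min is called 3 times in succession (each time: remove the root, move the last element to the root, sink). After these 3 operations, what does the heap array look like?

[-32, -19, -4, -10, 20, 23, 15, 12]

extract-min #1 returns -41:
  remove root -41; move last element 23 to root → [23, -34, -32, -33, -19, -4, 15, 12, -10, 20]
  23 vs smaller child -34 at index 1, swap → [-34, 23, -32, -33, -19, -4, 15, 12, -10, 20]
  23 vs smaller child -33 at index 3, swap → [-34, -33, -32, 23, -19, -4, 15, 12, -10, 20]
  23 vs smaller child -10 at index 8, swap → [-34, -33, -32, -10, -19, -4, 15, 12, 23, 20]
extract-min #2 returns -34:
  remove root -34; move last element 20 to root → [20, -33, -32, -10, -19, -4, 15, 12, 23]
  20 vs smaller child -33 at index 1, swap → [-33, 20, -32, -10, -19, -4, 15, 12, 23]
  20 vs smaller child -19 at index 4, swap → [-33, -19, -32, -10, 20, -4, 15, 12, 23]
extract-min #3 returns -33:
  remove root -33; move last element 23 to root → [23, -19, -32, -10, 20, -4, 15, 12]
  23 vs smaller child -32 at index 2, swap → [-32, -19, 23, -10, 20, -4, 15, 12]
  23 vs smaller child -4 at index 5, swap → [-32, -19, -4, -10, 20, 23, 15, 12]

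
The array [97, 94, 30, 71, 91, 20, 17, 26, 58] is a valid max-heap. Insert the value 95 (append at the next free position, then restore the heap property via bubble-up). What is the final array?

[97, 95, 30, 71, 94, 20, 17, 26, 58, 91]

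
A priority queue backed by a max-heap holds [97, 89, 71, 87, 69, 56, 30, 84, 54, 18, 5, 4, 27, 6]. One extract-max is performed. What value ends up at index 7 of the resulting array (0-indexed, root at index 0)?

6

remove root 97; move last element 6 to root → [6, 89, 71, 87, 69, 56, 30, 84, 54, 18, 5, 4, 27]
6 vs larger child 89 at index 1, swap → [89, 6, 71, 87, 69, 56, 30, 84, 54, 18, 5, 4, 27]
6 vs larger child 87 at index 3, swap → [89, 87, 71, 6, 69, 56, 30, 84, 54, 18, 5, 4, 27]
6 vs larger child 84 at index 7, swap → [89, 87, 71, 84, 69, 56, 30, 6, 54, 18, 5, 4, 27]
resulting array: [89, 87, 71, 84, 69, 56, 30, 6, 54, 18, 5, 4, 27]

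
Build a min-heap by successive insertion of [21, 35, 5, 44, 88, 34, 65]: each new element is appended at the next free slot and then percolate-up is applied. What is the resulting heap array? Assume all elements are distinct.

Insert 21:
  append 21 at index 0 → [21] (no swap needed)
Insert 35:
  append 35 at index 1 → [21, 35] (no swap needed)
Insert 5:
  append 5 at index 2 → [21, 35, 5]
  5 < parent 21 at index 0, swap → [5, 35, 21]
Insert 44:
  append 44 at index 3 → [5, 35, 21, 44] (no swap needed)
Insert 88:
  append 88 at index 4 → [5, 35, 21, 44, 88] (no swap needed)
Insert 34:
  append 34 at index 5 → [5, 35, 21, 44, 88, 34] (no swap needed)
Insert 65:
  append 65 at index 6 → [5, 35, 21, 44, 88, 34, 65] (no swap needed)

[5, 35, 21, 44, 88, 34, 65]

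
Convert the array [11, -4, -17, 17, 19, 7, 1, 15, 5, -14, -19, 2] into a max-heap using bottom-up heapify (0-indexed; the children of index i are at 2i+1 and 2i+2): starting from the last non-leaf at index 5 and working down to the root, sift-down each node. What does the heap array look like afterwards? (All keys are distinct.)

sift down from index 5: already satisfies heap property
sift down from index 4: already satisfies heap property
sift down from index 3: already satisfies heap property
sift down from index 2:
  -17 vs larger child 7 at index 5, swap → [11, -4, 7, 17, 19, -17, 1, 15, 5, -14, -19, 2]
  -17 vs only child 2 at index 11, swap → [11, -4, 7, 17, 19, 2, 1, 15, 5, -14, -19, -17]
sift down from index 1:
  -4 vs larger child 19 at index 4, swap → [11, 19, 7, 17, -4, 2, 1, 15, 5, -14, -19, -17]
sift down from index 0:
  11 vs larger child 19 at index 1, swap → [19, 11, 7, 17, -4, 2, 1, 15, 5, -14, -19, -17]
  11 vs larger child 17 at index 3, swap → [19, 17, 7, 11, -4, 2, 1, 15, 5, -14, -19, -17]
  11 vs larger child 15 at index 7, swap → [19, 17, 7, 15, -4, 2, 1, 11, 5, -14, -19, -17]

[19, 17, 7, 15, -4, 2, 1, 11, 5, -14, -19, -17]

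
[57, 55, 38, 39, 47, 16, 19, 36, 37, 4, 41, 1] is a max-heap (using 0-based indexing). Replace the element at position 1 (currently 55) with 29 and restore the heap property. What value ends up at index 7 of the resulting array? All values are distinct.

36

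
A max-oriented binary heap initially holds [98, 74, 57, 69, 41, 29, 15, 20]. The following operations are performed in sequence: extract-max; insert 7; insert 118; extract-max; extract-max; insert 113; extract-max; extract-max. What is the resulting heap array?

extract-max → returns 98:
  remove root 98; move last element 20 to root → [20, 74, 57, 69, 41, 29, 15]
  20 vs larger child 74 at index 1, swap → [74, 20, 57, 69, 41, 29, 15]
  20 vs larger child 69 at index 3, swap → [74, 69, 57, 20, 41, 29, 15]
insert 7:
  append 7 at index 7 → [74, 69, 57, 20, 41, 29, 15, 7] (no swap needed)
insert 118:
  append 118 at index 8 → [74, 69, 57, 20, 41, 29, 15, 7, 118]
  118 > parent 20 at index 3, swap → [74, 69, 57, 118, 41, 29, 15, 7, 20]
  118 > parent 69 at index 1, swap → [74, 118, 57, 69, 41, 29, 15, 7, 20]
  118 > parent 74 at index 0, swap → [118, 74, 57, 69, 41, 29, 15, 7, 20]
extract-max → returns 118:
  remove root 118; move last element 20 to root → [20, 74, 57, 69, 41, 29, 15, 7]
  20 vs larger child 74 at index 1, swap → [74, 20, 57, 69, 41, 29, 15, 7]
  20 vs larger child 69 at index 3, swap → [74, 69, 57, 20, 41, 29, 15, 7]
extract-max → returns 74:
  remove root 74; move last element 7 to root → [7, 69, 57, 20, 41, 29, 15]
  7 vs larger child 69 at index 1, swap → [69, 7, 57, 20, 41, 29, 15]
  7 vs larger child 41 at index 4, swap → [69, 41, 57, 20, 7, 29, 15]
insert 113:
  append 113 at index 7 → [69, 41, 57, 20, 7, 29, 15, 113]
  113 > parent 20 at index 3, swap → [69, 41, 57, 113, 7, 29, 15, 20]
  113 > parent 41 at index 1, swap → [69, 113, 57, 41, 7, 29, 15, 20]
  113 > parent 69 at index 0, swap → [113, 69, 57, 41, 7, 29, 15, 20]
extract-max → returns 113:
  remove root 113; move last element 20 to root → [20, 69, 57, 41, 7, 29, 15]
  20 vs larger child 69 at index 1, swap → [69, 20, 57, 41, 7, 29, 15]
  20 vs larger child 41 at index 3, swap → [69, 41, 57, 20, 7, 29, 15]
extract-max → returns 69:
  remove root 69; move last element 15 to root → [15, 41, 57, 20, 7, 29]
  15 vs larger child 57 at index 2, swap → [57, 41, 15, 20, 7, 29]
  15 vs only child 29 at index 5, swap → [57, 41, 29, 20, 7, 15]

[57, 41, 29, 20, 7, 15]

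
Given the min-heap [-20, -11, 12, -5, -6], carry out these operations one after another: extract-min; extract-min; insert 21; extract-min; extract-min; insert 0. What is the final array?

[0, 21, 12]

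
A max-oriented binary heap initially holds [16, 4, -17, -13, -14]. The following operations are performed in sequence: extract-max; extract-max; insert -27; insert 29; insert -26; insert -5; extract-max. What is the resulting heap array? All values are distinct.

[-5, -13, -17, -27, -14, -26]

extract-max → returns 16:
  remove root 16; move last element -14 to root → [-14, 4, -17, -13]
  -14 vs larger child 4 at index 1, swap → [4, -14, -17, -13]
  -14 vs only child -13 at index 3, swap → [4, -13, -17, -14]
extract-max → returns 4:
  remove root 4; move last element -14 to root → [-14, -13, -17]
  -14 vs larger child -13 at index 1, swap → [-13, -14, -17]
insert -27:
  append -27 at index 3 → [-13, -14, -17, -27] (no swap needed)
insert 29:
  append 29 at index 4 → [-13, -14, -17, -27, 29]
  29 > parent -14 at index 1, swap → [-13, 29, -17, -27, -14]
  29 > parent -13 at index 0, swap → [29, -13, -17, -27, -14]
insert -26:
  append -26 at index 5 → [29, -13, -17, -27, -14, -26] (no swap needed)
insert -5:
  append -5 at index 6 → [29, -13, -17, -27, -14, -26, -5]
  -5 > parent -17 at index 2, swap → [29, -13, -5, -27, -14, -26, -17]
extract-max → returns 29:
  remove root 29; move last element -17 to root → [-17, -13, -5, -27, -14, -26]
  -17 vs larger child -5 at index 2, swap → [-5, -13, -17, -27, -14, -26]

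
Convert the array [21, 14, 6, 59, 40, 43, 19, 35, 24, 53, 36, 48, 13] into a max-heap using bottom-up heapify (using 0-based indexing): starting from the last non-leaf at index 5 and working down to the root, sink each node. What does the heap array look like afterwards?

sift down from index 5:
  43 vs larger child 48 at index 11, swap → [21, 14, 6, 59, 40, 48, 19, 35, 24, 53, 36, 43, 13]
sift down from index 4:
  40 vs larger child 53 at index 9, swap → [21, 14, 6, 59, 53, 48, 19, 35, 24, 40, 36, 43, 13]
sift down from index 3: already satisfies heap property
sift down from index 2:
  6 vs larger child 48 at index 5, swap → [21, 14, 48, 59, 53, 6, 19, 35, 24, 40, 36, 43, 13]
  6 vs larger child 43 at index 11, swap → [21, 14, 48, 59, 53, 43, 19, 35, 24, 40, 36, 6, 13]
sift down from index 1:
  14 vs larger child 59 at index 3, swap → [21, 59, 48, 14, 53, 43, 19, 35, 24, 40, 36, 6, 13]
  14 vs larger child 35 at index 7, swap → [21, 59, 48, 35, 53, 43, 19, 14, 24, 40, 36, 6, 13]
sift down from index 0:
  21 vs larger child 59 at index 1, swap → [59, 21, 48, 35, 53, 43, 19, 14, 24, 40, 36, 6, 13]
  21 vs larger child 53 at index 4, swap → [59, 53, 48, 35, 21, 43, 19, 14, 24, 40, 36, 6, 13]
  21 vs larger child 40 at index 9, swap → [59, 53, 48, 35, 40, 43, 19, 14, 24, 21, 36, 6, 13]

[59, 53, 48, 35, 40, 43, 19, 14, 24, 21, 36, 6, 13]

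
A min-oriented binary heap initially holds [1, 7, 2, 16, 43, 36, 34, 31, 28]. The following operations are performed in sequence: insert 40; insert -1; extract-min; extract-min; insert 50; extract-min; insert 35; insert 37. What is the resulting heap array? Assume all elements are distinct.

insert 40:
  append 40 at index 9 → [1, 7, 2, 16, 43, 36, 34, 31, 28, 40]
  40 < parent 43 at index 4, swap → [1, 7, 2, 16, 40, 36, 34, 31, 28, 43]
insert -1:
  append -1 at index 10 → [1, 7, 2, 16, 40, 36, 34, 31, 28, 43, -1]
  -1 < parent 40 at index 4, swap → [1, 7, 2, 16, -1, 36, 34, 31, 28, 43, 40]
  -1 < parent 7 at index 1, swap → [1, -1, 2, 16, 7, 36, 34, 31, 28, 43, 40]
  -1 < parent 1 at index 0, swap → [-1, 1, 2, 16, 7, 36, 34, 31, 28, 43, 40]
extract-min → returns -1:
  remove root -1; move last element 40 to root → [40, 1, 2, 16, 7, 36, 34, 31, 28, 43]
  40 vs smaller child 1 at index 1, swap → [1, 40, 2, 16, 7, 36, 34, 31, 28, 43]
  40 vs smaller child 7 at index 4, swap → [1, 7, 2, 16, 40, 36, 34, 31, 28, 43]
extract-min → returns 1:
  remove root 1; move last element 43 to root → [43, 7, 2, 16, 40, 36, 34, 31, 28]
  43 vs smaller child 2 at index 2, swap → [2, 7, 43, 16, 40, 36, 34, 31, 28]
  43 vs smaller child 34 at index 6, swap → [2, 7, 34, 16, 40, 36, 43, 31, 28]
insert 50:
  append 50 at index 9 → [2, 7, 34, 16, 40, 36, 43, 31, 28, 50] (no swap needed)
extract-min → returns 2:
  remove root 2; move last element 50 to root → [50, 7, 34, 16, 40, 36, 43, 31, 28]
  50 vs smaller child 7 at index 1, swap → [7, 50, 34, 16, 40, 36, 43, 31, 28]
  50 vs smaller child 16 at index 3, swap → [7, 16, 34, 50, 40, 36, 43, 31, 28]
  50 vs smaller child 28 at index 8, swap → [7, 16, 34, 28, 40, 36, 43, 31, 50]
insert 35:
  append 35 at index 9 → [7, 16, 34, 28, 40, 36, 43, 31, 50, 35]
  35 < parent 40 at index 4, swap → [7, 16, 34, 28, 35, 36, 43, 31, 50, 40]
insert 37:
  append 37 at index 10 → [7, 16, 34, 28, 35, 36, 43, 31, 50, 40, 37] (no swap needed)

[7, 16, 34, 28, 35, 36, 43, 31, 50, 40, 37]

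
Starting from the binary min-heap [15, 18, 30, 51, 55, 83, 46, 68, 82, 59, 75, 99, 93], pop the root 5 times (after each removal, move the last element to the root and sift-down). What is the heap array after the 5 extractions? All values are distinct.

[55, 59, 75, 68, 82, 83, 99, 93]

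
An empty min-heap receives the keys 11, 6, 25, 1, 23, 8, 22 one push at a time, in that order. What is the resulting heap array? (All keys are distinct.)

Insert 11:
  append 11 at index 0 → [11] (no swap needed)
Insert 6:
  append 6 at index 1 → [11, 6]
  6 < parent 11 at index 0, swap → [6, 11]
Insert 25:
  append 25 at index 2 → [6, 11, 25] (no swap needed)
Insert 1:
  append 1 at index 3 → [6, 11, 25, 1]
  1 < parent 11 at index 1, swap → [6, 1, 25, 11]
  1 < parent 6 at index 0, swap → [1, 6, 25, 11]
Insert 23:
  append 23 at index 4 → [1, 6, 25, 11, 23] (no swap needed)
Insert 8:
  append 8 at index 5 → [1, 6, 25, 11, 23, 8]
  8 < parent 25 at index 2, swap → [1, 6, 8, 11, 23, 25]
Insert 22:
  append 22 at index 6 → [1, 6, 8, 11, 23, 25, 22] (no swap needed)

[1, 6, 8, 11, 23, 25, 22]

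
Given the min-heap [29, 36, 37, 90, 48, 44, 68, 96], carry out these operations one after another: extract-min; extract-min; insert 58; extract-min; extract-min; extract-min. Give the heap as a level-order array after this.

extract-min → returns 29:
  remove root 29; move last element 96 to root → [96, 36, 37, 90, 48, 44, 68]
  96 vs smaller child 36 at index 1, swap → [36, 96, 37, 90, 48, 44, 68]
  96 vs smaller child 48 at index 4, swap → [36, 48, 37, 90, 96, 44, 68]
extract-min → returns 36:
  remove root 36; move last element 68 to root → [68, 48, 37, 90, 96, 44]
  68 vs smaller child 37 at index 2, swap → [37, 48, 68, 90, 96, 44]
  68 vs only child 44 at index 5, swap → [37, 48, 44, 90, 96, 68]
insert 58:
  append 58 at index 6 → [37, 48, 44, 90, 96, 68, 58] (no swap needed)
extract-min → returns 37:
  remove root 37; move last element 58 to root → [58, 48, 44, 90, 96, 68]
  58 vs smaller child 44 at index 2, swap → [44, 48, 58, 90, 96, 68]
extract-min → returns 44:
  remove root 44; move last element 68 to root → [68, 48, 58, 90, 96]
  68 vs smaller child 48 at index 1, swap → [48, 68, 58, 90, 96]
extract-min → returns 48:
  remove root 48; move last element 96 to root → [96, 68, 58, 90]
  96 vs smaller child 58 at index 2, swap → [58, 68, 96, 90]

[58, 68, 96, 90]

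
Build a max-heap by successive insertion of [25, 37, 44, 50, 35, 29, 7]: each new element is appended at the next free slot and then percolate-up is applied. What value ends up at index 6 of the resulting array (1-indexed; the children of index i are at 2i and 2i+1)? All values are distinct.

29

Insert 25:
  append 25 at index 1 → [25] (no swap needed)
Insert 37:
  append 37 at index 2 → [25, 37]
  37 > parent 25 at index 1, swap → [37, 25]
Insert 44:
  append 44 at index 3 → [37, 25, 44]
  44 > parent 37 at index 1, swap → [44, 25, 37]
Insert 50:
  append 50 at index 4 → [44, 25, 37, 50]
  50 > parent 25 at index 2, swap → [44, 50, 37, 25]
  50 > parent 44 at index 1, swap → [50, 44, 37, 25]
Insert 35:
  append 35 at index 5 → [50, 44, 37, 25, 35] (no swap needed)
Insert 29:
  append 29 at index 6 → [50, 44, 37, 25, 35, 29] (no swap needed)
Insert 7:
  append 7 at index 7 → [50, 44, 37, 25, 35, 29, 7] (no swap needed)
resulting array: [50, 44, 37, 25, 35, 29, 7]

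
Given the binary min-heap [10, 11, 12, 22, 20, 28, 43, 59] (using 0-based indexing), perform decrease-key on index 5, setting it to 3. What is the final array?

set index 5 from 28 to 3 → [10, 11, 12, 22, 20, 3, 43, 59]
3 < parent 12 at index 2, swap → [10, 11, 3, 22, 20, 12, 43, 59]
3 < parent 10 at index 0, swap → [3, 11, 10, 22, 20, 12, 43, 59]

[3, 11, 10, 22, 20, 12, 43, 59]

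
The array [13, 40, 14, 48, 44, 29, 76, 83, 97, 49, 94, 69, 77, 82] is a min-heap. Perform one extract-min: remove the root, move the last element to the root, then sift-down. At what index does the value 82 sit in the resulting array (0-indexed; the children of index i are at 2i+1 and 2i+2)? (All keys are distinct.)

remove root 13; move last element 82 to root → [82, 40, 14, 48, 44, 29, 76, 83, 97, 49, 94, 69, 77]
82 vs smaller child 14 at index 2, swap → [14, 40, 82, 48, 44, 29, 76, 83, 97, 49, 94, 69, 77]
82 vs smaller child 29 at index 5, swap → [14, 40, 29, 48, 44, 82, 76, 83, 97, 49, 94, 69, 77]
82 vs smaller child 69 at index 11, swap → [14, 40, 29, 48, 44, 69, 76, 83, 97, 49, 94, 82, 77]
resulting array: [14, 40, 29, 48, 44, 69, 76, 83, 97, 49, 94, 82, 77]

11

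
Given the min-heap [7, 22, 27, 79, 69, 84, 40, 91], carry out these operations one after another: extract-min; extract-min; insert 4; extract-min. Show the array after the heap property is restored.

extract-min → returns 7:
  remove root 7; move last element 91 to root → [91, 22, 27, 79, 69, 84, 40]
  91 vs smaller child 22 at index 1, swap → [22, 91, 27, 79, 69, 84, 40]
  91 vs smaller child 69 at index 4, swap → [22, 69, 27, 79, 91, 84, 40]
extract-min → returns 22:
  remove root 22; move last element 40 to root → [40, 69, 27, 79, 91, 84]
  40 vs smaller child 27 at index 2, swap → [27, 69, 40, 79, 91, 84]
insert 4:
  append 4 at index 6 → [27, 69, 40, 79, 91, 84, 4]
  4 < parent 40 at index 2, swap → [27, 69, 4, 79, 91, 84, 40]
  4 < parent 27 at index 0, swap → [4, 69, 27, 79, 91, 84, 40]
extract-min → returns 4:
  remove root 4; move last element 40 to root → [40, 69, 27, 79, 91, 84]
  40 vs smaller child 27 at index 2, swap → [27, 69, 40, 79, 91, 84]

[27, 69, 40, 79, 91, 84]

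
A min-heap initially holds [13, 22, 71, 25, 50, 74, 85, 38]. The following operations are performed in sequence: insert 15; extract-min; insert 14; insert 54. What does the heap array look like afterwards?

[14, 15, 71, 22, 50, 74, 85, 38, 25, 54]

insert 15:
  append 15 at index 8 → [13, 22, 71, 25, 50, 74, 85, 38, 15]
  15 < parent 25 at index 3, swap → [13, 22, 71, 15, 50, 74, 85, 38, 25]
  15 < parent 22 at index 1, swap → [13, 15, 71, 22, 50, 74, 85, 38, 25]
extract-min → returns 13:
  remove root 13; move last element 25 to root → [25, 15, 71, 22, 50, 74, 85, 38]
  25 vs smaller child 15 at index 1, swap → [15, 25, 71, 22, 50, 74, 85, 38]
  25 vs smaller child 22 at index 3, swap → [15, 22, 71, 25, 50, 74, 85, 38]
insert 14:
  append 14 at index 8 → [15, 22, 71, 25, 50, 74, 85, 38, 14]
  14 < parent 25 at index 3, swap → [15, 22, 71, 14, 50, 74, 85, 38, 25]
  14 < parent 22 at index 1, swap → [15, 14, 71, 22, 50, 74, 85, 38, 25]
  14 < parent 15 at index 0, swap → [14, 15, 71, 22, 50, 74, 85, 38, 25]
insert 54:
  append 54 at index 9 → [14, 15, 71, 22, 50, 74, 85, 38, 25, 54] (no swap needed)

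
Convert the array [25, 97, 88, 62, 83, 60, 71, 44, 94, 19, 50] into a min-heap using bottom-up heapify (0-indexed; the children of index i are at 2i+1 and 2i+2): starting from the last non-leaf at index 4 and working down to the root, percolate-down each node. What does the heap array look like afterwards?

[19, 25, 60, 44, 50, 88, 71, 62, 94, 83, 97]

sift down from index 4:
  83 vs smaller child 19 at index 9, swap → [25, 97, 88, 62, 19, 60, 71, 44, 94, 83, 50]
sift down from index 3:
  62 vs smaller child 44 at index 7, swap → [25, 97, 88, 44, 19, 60, 71, 62, 94, 83, 50]
sift down from index 2:
  88 vs smaller child 60 at index 5, swap → [25, 97, 60, 44, 19, 88, 71, 62, 94, 83, 50]
sift down from index 1:
  97 vs smaller child 19 at index 4, swap → [25, 19, 60, 44, 97, 88, 71, 62, 94, 83, 50]
  97 vs smaller child 50 at index 10, swap → [25, 19, 60, 44, 50, 88, 71, 62, 94, 83, 97]
sift down from index 0:
  25 vs smaller child 19 at index 1, swap → [19, 25, 60, 44, 50, 88, 71, 62, 94, 83, 97]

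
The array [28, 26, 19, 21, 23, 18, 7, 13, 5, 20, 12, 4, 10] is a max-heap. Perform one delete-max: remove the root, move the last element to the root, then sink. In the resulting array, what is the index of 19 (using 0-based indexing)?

remove root 28; move last element 10 to root → [10, 26, 19, 21, 23, 18, 7, 13, 5, 20, 12, 4]
10 vs larger child 26 at index 1, swap → [26, 10, 19, 21, 23, 18, 7, 13, 5, 20, 12, 4]
10 vs larger child 23 at index 4, swap → [26, 23, 19, 21, 10, 18, 7, 13, 5, 20, 12, 4]
10 vs larger child 20 at index 9, swap → [26, 23, 19, 21, 20, 18, 7, 13, 5, 10, 12, 4]
resulting array: [26, 23, 19, 21, 20, 18, 7, 13, 5, 10, 12, 4]

2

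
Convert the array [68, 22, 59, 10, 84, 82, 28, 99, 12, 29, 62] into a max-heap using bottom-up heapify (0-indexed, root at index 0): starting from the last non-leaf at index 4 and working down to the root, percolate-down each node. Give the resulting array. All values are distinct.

sift down from index 4: already satisfies heap property
sift down from index 3:
  10 vs larger child 99 at index 7, swap → [68, 22, 59, 99, 84, 82, 28, 10, 12, 29, 62]
sift down from index 2:
  59 vs larger child 82 at index 5, swap → [68, 22, 82, 99, 84, 59, 28, 10, 12, 29, 62]
sift down from index 1:
  22 vs larger child 99 at index 3, swap → [68, 99, 82, 22, 84, 59, 28, 10, 12, 29, 62]
sift down from index 0:
  68 vs larger child 99 at index 1, swap → [99, 68, 82, 22, 84, 59, 28, 10, 12, 29, 62]
  68 vs larger child 84 at index 4, swap → [99, 84, 82, 22, 68, 59, 28, 10, 12, 29, 62]

[99, 84, 82, 22, 68, 59, 28, 10, 12, 29, 62]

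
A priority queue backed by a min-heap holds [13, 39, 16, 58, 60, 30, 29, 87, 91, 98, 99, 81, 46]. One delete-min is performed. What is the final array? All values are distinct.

[16, 39, 29, 58, 60, 30, 46, 87, 91, 98, 99, 81]

remove root 13; move last element 46 to root → [46, 39, 16, 58, 60, 30, 29, 87, 91, 98, 99, 81]
46 vs smaller child 16 at index 2, swap → [16, 39, 46, 58, 60, 30, 29, 87, 91, 98, 99, 81]
46 vs smaller child 29 at index 6, swap → [16, 39, 29, 58, 60, 30, 46, 87, 91, 98, 99, 81]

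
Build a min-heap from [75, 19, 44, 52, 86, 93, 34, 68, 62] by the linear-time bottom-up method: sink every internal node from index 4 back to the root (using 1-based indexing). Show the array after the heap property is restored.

[19, 52, 34, 62, 86, 93, 44, 68, 75]

sift down from index 4: already satisfies heap property
sift down from index 3:
  44 vs smaller child 34 at index 7, swap → [75, 19, 34, 52, 86, 93, 44, 68, 62]
sift down from index 2: already satisfies heap property
sift down from index 1:
  75 vs smaller child 19 at index 2, swap → [19, 75, 34, 52, 86, 93, 44, 68, 62]
  75 vs smaller child 52 at index 4, swap → [19, 52, 34, 75, 86, 93, 44, 68, 62]
  75 vs smaller child 62 at index 9, swap → [19, 52, 34, 62, 86, 93, 44, 68, 75]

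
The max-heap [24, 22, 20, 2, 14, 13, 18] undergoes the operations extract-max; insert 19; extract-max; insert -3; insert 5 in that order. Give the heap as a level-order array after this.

[20, 18, 19, 5, 14, 13, -3, 2]

extract-max → returns 24:
  remove root 24; move last element 18 to root → [18, 22, 20, 2, 14, 13]
  18 vs larger child 22 at index 1, swap → [22, 18, 20, 2, 14, 13]
insert 19:
  append 19 at index 6 → [22, 18, 20, 2, 14, 13, 19] (no swap needed)
extract-max → returns 22:
  remove root 22; move last element 19 to root → [19, 18, 20, 2, 14, 13]
  19 vs larger child 20 at index 2, swap → [20, 18, 19, 2, 14, 13]
insert -3:
  append -3 at index 6 → [20, 18, 19, 2, 14, 13, -3] (no swap needed)
insert 5:
  append 5 at index 7 → [20, 18, 19, 2, 14, 13, -3, 5]
  5 > parent 2 at index 3, swap → [20, 18, 19, 5, 14, 13, -3, 2]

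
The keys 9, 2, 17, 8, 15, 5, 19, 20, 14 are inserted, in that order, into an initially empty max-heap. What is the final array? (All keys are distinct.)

Insert 9:
  append 9 at index 0 → [9] (no swap needed)
Insert 2:
  append 2 at index 1 → [9, 2] (no swap needed)
Insert 17:
  append 17 at index 2 → [9, 2, 17]
  17 > parent 9 at index 0, swap → [17, 2, 9]
Insert 8:
  append 8 at index 3 → [17, 2, 9, 8]
  8 > parent 2 at index 1, swap → [17, 8, 9, 2]
Insert 15:
  append 15 at index 4 → [17, 8, 9, 2, 15]
  15 > parent 8 at index 1, swap → [17, 15, 9, 2, 8]
Insert 5:
  append 5 at index 5 → [17, 15, 9, 2, 8, 5] (no swap needed)
Insert 19:
  append 19 at index 6 → [17, 15, 9, 2, 8, 5, 19]
  19 > parent 9 at index 2, swap → [17, 15, 19, 2, 8, 5, 9]
  19 > parent 17 at index 0, swap → [19, 15, 17, 2, 8, 5, 9]
Insert 20:
  append 20 at index 7 → [19, 15, 17, 2, 8, 5, 9, 20]
  20 > parent 2 at index 3, swap → [19, 15, 17, 20, 8, 5, 9, 2]
  20 > parent 15 at index 1, swap → [19, 20, 17, 15, 8, 5, 9, 2]
  20 > parent 19 at index 0, swap → [20, 19, 17, 15, 8, 5, 9, 2]
Insert 14:
  append 14 at index 8 → [20, 19, 17, 15, 8, 5, 9, 2, 14] (no swap needed)

[20, 19, 17, 15, 8, 5, 9, 2, 14]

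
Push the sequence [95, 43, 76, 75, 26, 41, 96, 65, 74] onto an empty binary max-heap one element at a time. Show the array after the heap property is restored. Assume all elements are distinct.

Insert 95:
  append 95 at index 0 → [95] (no swap needed)
Insert 43:
  append 43 at index 1 → [95, 43] (no swap needed)
Insert 76:
  append 76 at index 2 → [95, 43, 76] (no swap needed)
Insert 75:
  append 75 at index 3 → [95, 43, 76, 75]
  75 > parent 43 at index 1, swap → [95, 75, 76, 43]
Insert 26:
  append 26 at index 4 → [95, 75, 76, 43, 26] (no swap needed)
Insert 41:
  append 41 at index 5 → [95, 75, 76, 43, 26, 41] (no swap needed)
Insert 96:
  append 96 at index 6 → [95, 75, 76, 43, 26, 41, 96]
  96 > parent 76 at index 2, swap → [95, 75, 96, 43, 26, 41, 76]
  96 > parent 95 at index 0, swap → [96, 75, 95, 43, 26, 41, 76]
Insert 65:
  append 65 at index 7 → [96, 75, 95, 43, 26, 41, 76, 65]
  65 > parent 43 at index 3, swap → [96, 75, 95, 65, 26, 41, 76, 43]
Insert 74:
  append 74 at index 8 → [96, 75, 95, 65, 26, 41, 76, 43, 74]
  74 > parent 65 at index 3, swap → [96, 75, 95, 74, 26, 41, 76, 43, 65]

[96, 75, 95, 74, 26, 41, 76, 43, 65]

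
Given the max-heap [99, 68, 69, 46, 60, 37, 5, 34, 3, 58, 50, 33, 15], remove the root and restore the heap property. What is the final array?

[69, 68, 37, 46, 60, 33, 5, 34, 3, 58, 50, 15]

remove root 99; move last element 15 to root → [15, 68, 69, 46, 60, 37, 5, 34, 3, 58, 50, 33]
15 vs larger child 69 at index 2, swap → [69, 68, 15, 46, 60, 37, 5, 34, 3, 58, 50, 33]
15 vs larger child 37 at index 5, swap → [69, 68, 37, 46, 60, 15, 5, 34, 3, 58, 50, 33]
15 vs only child 33 at index 11, swap → [69, 68, 37, 46, 60, 33, 5, 34, 3, 58, 50, 15]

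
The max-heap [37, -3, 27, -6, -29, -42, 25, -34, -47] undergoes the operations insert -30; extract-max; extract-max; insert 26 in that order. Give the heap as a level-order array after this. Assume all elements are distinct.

[26, 25, -30, -3, -29, -42, -47, -34, -6]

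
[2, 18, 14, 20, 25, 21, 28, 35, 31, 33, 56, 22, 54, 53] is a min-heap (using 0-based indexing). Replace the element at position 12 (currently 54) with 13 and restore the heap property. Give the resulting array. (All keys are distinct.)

set index 12 from 54 to 13 → [2, 18, 14, 20, 25, 21, 28, 35, 31, 33, 56, 22, 13, 53]
13 < parent 21 at index 5, swap → [2, 18, 14, 20, 25, 13, 28, 35, 31, 33, 56, 22, 21, 53]
13 < parent 14 at index 2, swap → [2, 18, 13, 20, 25, 14, 28, 35, 31, 33, 56, 22, 21, 53]

[2, 18, 13, 20, 25, 14, 28, 35, 31, 33, 56, 22, 21, 53]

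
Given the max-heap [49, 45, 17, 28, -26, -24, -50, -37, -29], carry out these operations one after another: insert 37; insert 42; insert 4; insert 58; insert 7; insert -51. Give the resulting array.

[58, 45, 49, 28, 42, 17, 7, -37, -29, -26, 37, -24, 4, -50, -51]

insert 37:
  append 37 at index 9 → [49, 45, 17, 28, -26, -24, -50, -37, -29, 37]
  37 > parent -26 at index 4, swap → [49, 45, 17, 28, 37, -24, -50, -37, -29, -26]
insert 42:
  append 42 at index 10 → [49, 45, 17, 28, 37, -24, -50, -37, -29, -26, 42]
  42 > parent 37 at index 4, swap → [49, 45, 17, 28, 42, -24, -50, -37, -29, -26, 37]
insert 4:
  append 4 at index 11 → [49, 45, 17, 28, 42, -24, -50, -37, -29, -26, 37, 4]
  4 > parent -24 at index 5, swap → [49, 45, 17, 28, 42, 4, -50, -37, -29, -26, 37, -24]
insert 58:
  append 58 at index 12 → [49, 45, 17, 28, 42, 4, -50, -37, -29, -26, 37, -24, 58]
  58 > parent 4 at index 5, swap → [49, 45, 17, 28, 42, 58, -50, -37, -29, -26, 37, -24, 4]
  58 > parent 17 at index 2, swap → [49, 45, 58, 28, 42, 17, -50, -37, -29, -26, 37, -24, 4]
  58 > parent 49 at index 0, swap → [58, 45, 49, 28, 42, 17, -50, -37, -29, -26, 37, -24, 4]
insert 7:
  append 7 at index 13 → [58, 45, 49, 28, 42, 17, -50, -37, -29, -26, 37, -24, 4, 7]
  7 > parent -50 at index 6, swap → [58, 45, 49, 28, 42, 17, 7, -37, -29, -26, 37, -24, 4, -50]
insert -51:
  append -51 at index 14 → [58, 45, 49, 28, 42, 17, 7, -37, -29, -26, 37, -24, 4, -50, -51] (no swap needed)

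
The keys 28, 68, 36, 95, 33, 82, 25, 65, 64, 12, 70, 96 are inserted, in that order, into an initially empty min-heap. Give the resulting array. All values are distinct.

Insert 28:
  append 28 at index 0 → [28] (no swap needed)
Insert 68:
  append 68 at index 1 → [28, 68] (no swap needed)
Insert 36:
  append 36 at index 2 → [28, 68, 36] (no swap needed)
Insert 95:
  append 95 at index 3 → [28, 68, 36, 95] (no swap needed)
Insert 33:
  append 33 at index 4 → [28, 68, 36, 95, 33]
  33 < parent 68 at index 1, swap → [28, 33, 36, 95, 68]
Insert 82:
  append 82 at index 5 → [28, 33, 36, 95, 68, 82] (no swap needed)
Insert 25:
  append 25 at index 6 → [28, 33, 36, 95, 68, 82, 25]
  25 < parent 36 at index 2, swap → [28, 33, 25, 95, 68, 82, 36]
  25 < parent 28 at index 0, swap → [25, 33, 28, 95, 68, 82, 36]
Insert 65:
  append 65 at index 7 → [25, 33, 28, 95, 68, 82, 36, 65]
  65 < parent 95 at index 3, swap → [25, 33, 28, 65, 68, 82, 36, 95]
Insert 64:
  append 64 at index 8 → [25, 33, 28, 65, 68, 82, 36, 95, 64]
  64 < parent 65 at index 3, swap → [25, 33, 28, 64, 68, 82, 36, 95, 65]
Insert 12:
  append 12 at index 9 → [25, 33, 28, 64, 68, 82, 36, 95, 65, 12]
  12 < parent 68 at index 4, swap → [25, 33, 28, 64, 12, 82, 36, 95, 65, 68]
  12 < parent 33 at index 1, swap → [25, 12, 28, 64, 33, 82, 36, 95, 65, 68]
  12 < parent 25 at index 0, swap → [12, 25, 28, 64, 33, 82, 36, 95, 65, 68]
Insert 70:
  append 70 at index 10 → [12, 25, 28, 64, 33, 82, 36, 95, 65, 68, 70] (no swap needed)
Insert 96:
  append 96 at index 11 → [12, 25, 28, 64, 33, 82, 36, 95, 65, 68, 70, 96] (no swap needed)

[12, 25, 28, 64, 33, 82, 36, 95, 65, 68, 70, 96]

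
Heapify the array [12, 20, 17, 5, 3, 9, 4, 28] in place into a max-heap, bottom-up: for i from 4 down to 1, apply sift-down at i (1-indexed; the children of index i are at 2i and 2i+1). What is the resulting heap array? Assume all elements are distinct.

[28, 20, 17, 12, 3, 9, 4, 5]

sift down from index 4:
  5 vs only child 28 at index 8, swap → [12, 20, 17, 28, 3, 9, 4, 5]
sift down from index 3: already satisfies heap property
sift down from index 2:
  20 vs larger child 28 at index 4, swap → [12, 28, 17, 20, 3, 9, 4, 5]
sift down from index 1:
  12 vs larger child 28 at index 2, swap → [28, 12, 17, 20, 3, 9, 4, 5]
  12 vs larger child 20 at index 4, swap → [28, 20, 17, 12, 3, 9, 4, 5]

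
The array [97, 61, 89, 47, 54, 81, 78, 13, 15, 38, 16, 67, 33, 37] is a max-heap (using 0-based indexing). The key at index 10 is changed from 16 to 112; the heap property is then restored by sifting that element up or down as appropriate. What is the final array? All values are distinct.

[112, 97, 89, 47, 61, 81, 78, 13, 15, 38, 54, 67, 33, 37]

set index 10 from 16 to 112 → [97, 61, 89, 47, 54, 81, 78, 13, 15, 38, 112, 67, 33, 37]
112 > parent 54 at index 4, swap → [97, 61, 89, 47, 112, 81, 78, 13, 15, 38, 54, 67, 33, 37]
112 > parent 61 at index 1, swap → [97, 112, 89, 47, 61, 81, 78, 13, 15, 38, 54, 67, 33, 37]
112 > parent 97 at index 0, swap → [112, 97, 89, 47, 61, 81, 78, 13, 15, 38, 54, 67, 33, 37]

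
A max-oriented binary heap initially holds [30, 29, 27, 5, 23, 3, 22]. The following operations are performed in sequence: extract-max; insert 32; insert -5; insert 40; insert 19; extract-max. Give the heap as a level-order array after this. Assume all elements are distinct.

extract-max → returns 30:
  remove root 30; move last element 22 to root → [22, 29, 27, 5, 23, 3]
  22 vs larger child 29 at index 1, swap → [29, 22, 27, 5, 23, 3]
  22 vs larger child 23 at index 4, swap → [29, 23, 27, 5, 22, 3]
insert 32:
  append 32 at index 6 → [29, 23, 27, 5, 22, 3, 32]
  32 > parent 27 at index 2, swap → [29, 23, 32, 5, 22, 3, 27]
  32 > parent 29 at index 0, swap → [32, 23, 29, 5, 22, 3, 27]
insert -5:
  append -5 at index 7 → [32, 23, 29, 5, 22, 3, 27, -5] (no swap needed)
insert 40:
  append 40 at index 8 → [32, 23, 29, 5, 22, 3, 27, -5, 40]
  40 > parent 5 at index 3, swap → [32, 23, 29, 40, 22, 3, 27, -5, 5]
  40 > parent 23 at index 1, swap → [32, 40, 29, 23, 22, 3, 27, -5, 5]
  40 > parent 32 at index 0, swap → [40, 32, 29, 23, 22, 3, 27, -5, 5]
insert 19:
  append 19 at index 9 → [40, 32, 29, 23, 22, 3, 27, -5, 5, 19] (no swap needed)
extract-max → returns 40:
  remove root 40; move last element 19 to root → [19, 32, 29, 23, 22, 3, 27, -5, 5]
  19 vs larger child 32 at index 1, swap → [32, 19, 29, 23, 22, 3, 27, -5, 5]
  19 vs larger child 23 at index 3, swap → [32, 23, 29, 19, 22, 3, 27, -5, 5]

[32, 23, 29, 19, 22, 3, 27, -5, 5]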